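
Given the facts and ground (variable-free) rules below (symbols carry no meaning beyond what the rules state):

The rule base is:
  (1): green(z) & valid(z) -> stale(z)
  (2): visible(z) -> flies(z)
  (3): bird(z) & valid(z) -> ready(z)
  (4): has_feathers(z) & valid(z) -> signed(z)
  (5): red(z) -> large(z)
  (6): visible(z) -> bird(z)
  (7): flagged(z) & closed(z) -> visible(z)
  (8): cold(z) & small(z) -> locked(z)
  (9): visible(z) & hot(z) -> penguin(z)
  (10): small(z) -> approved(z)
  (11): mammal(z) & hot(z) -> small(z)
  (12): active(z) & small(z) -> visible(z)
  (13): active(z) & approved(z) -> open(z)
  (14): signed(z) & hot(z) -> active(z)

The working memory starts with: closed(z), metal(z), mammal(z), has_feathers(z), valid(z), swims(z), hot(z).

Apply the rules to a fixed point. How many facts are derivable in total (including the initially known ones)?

Round 1: (4) [has_feathers(z) & valid(z) -> signed(z)]; (11) [mammal(z) & hot(z) -> small(z)]. New: signed(z), small(z).
Round 2: (10) [small(z) -> approved(z)]; (14) [signed(z) & hot(z) -> active(z)]. New: approved(z), active(z).
Round 3: (12) [active(z) & small(z) -> visible(z)]; (13) [active(z) & approved(z) -> open(z)]. New: visible(z), open(z).
Round 4: (2) [visible(z) -> flies(z)]; (6) [visible(z) -> bird(z)]; (9) [visible(z) & hot(z) -> penguin(z)]. New: flies(z), bird(z), penguin(z).
Round 5: (3) [bird(z) & valid(z) -> ready(z)]. New: ready(z).
Closure: {active(z), approved(z), bird(z), closed(z), flies(z), has_feathers(z), hot(z), mammal(z), metal(z), open(z), penguin(z), ready(z), signed(z), small(z), swims(z), valid(z), visible(z)} — 17 facts.

17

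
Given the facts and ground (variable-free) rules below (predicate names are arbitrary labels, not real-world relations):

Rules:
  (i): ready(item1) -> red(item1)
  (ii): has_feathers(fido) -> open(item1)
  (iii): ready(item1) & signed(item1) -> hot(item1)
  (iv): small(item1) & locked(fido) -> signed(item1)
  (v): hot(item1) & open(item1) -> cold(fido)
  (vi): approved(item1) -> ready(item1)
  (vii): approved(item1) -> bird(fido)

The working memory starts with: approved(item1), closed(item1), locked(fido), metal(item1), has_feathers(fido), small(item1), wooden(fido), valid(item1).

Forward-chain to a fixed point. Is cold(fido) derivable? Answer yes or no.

yes

[1] (ii) [has_feathers(fido) -> open(item1)]; (iv) [small(item1) & locked(fido) -> signed(item1)]; (vi) [approved(item1) -> ready(item1)]; (vii) [approved(item1) -> bird(fido)]. ⇒ new: open(item1), signed(item1), ready(item1), bird(fido).
[2] (i) [ready(item1) -> red(item1)]; (iii) [ready(item1) & signed(item1) -> hot(item1)]. ⇒ new: red(item1), hot(item1).
[3] (v) [hot(item1) & open(item1) -> cold(fido)]. ⇒ new: cold(fido).
cold(fido) appears in round 3, so it is derivable.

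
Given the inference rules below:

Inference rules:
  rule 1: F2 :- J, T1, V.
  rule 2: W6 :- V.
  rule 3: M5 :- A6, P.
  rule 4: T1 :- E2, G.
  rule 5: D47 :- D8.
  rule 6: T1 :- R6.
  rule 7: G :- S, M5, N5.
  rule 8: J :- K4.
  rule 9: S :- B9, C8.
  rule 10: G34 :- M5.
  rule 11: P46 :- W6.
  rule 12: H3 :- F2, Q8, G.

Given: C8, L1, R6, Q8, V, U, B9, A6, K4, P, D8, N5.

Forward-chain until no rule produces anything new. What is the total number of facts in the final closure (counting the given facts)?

23

Round 1 — rule 2, rule 3, rule 5, rule 6, rule 8, rule 9, derive W6, M5, D47, T1, J, S.
Round 2 — rule 1, rule 7, rule 10, rule 11, derive F2, G, G34, P46.
Round 3 — rule 12, derive H3.
Closure: {A6, B9, C8, D47, D8, F2, G, G34, H3, J, K4, L1, M5, N5, P, P46, Q8, R6, S, T1, U, V, W6} — 23 facts.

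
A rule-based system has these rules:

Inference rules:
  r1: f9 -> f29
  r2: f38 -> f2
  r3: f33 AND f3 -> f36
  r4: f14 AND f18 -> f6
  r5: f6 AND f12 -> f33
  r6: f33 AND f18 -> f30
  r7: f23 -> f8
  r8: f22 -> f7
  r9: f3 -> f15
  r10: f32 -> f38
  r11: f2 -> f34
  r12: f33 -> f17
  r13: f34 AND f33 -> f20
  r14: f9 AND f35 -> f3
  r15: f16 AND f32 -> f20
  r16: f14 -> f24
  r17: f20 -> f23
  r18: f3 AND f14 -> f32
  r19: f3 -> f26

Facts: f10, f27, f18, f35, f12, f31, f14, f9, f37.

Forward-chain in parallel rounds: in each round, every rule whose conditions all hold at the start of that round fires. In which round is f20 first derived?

6

Round 1 — r1, r4, r14, r16, derive f29, f6, f3, f24.
Round 2 — r5, r9, r18, r19, derive f33, f15, f32, f26.
Round 3 — r3, r6, r10, r12, derive f36, f30, f38, f17.
Round 4 — r2, derive f2.
Round 5 — r11, derive f34.
Round 6 — r13, derive f20.
f20 first appears in round 6.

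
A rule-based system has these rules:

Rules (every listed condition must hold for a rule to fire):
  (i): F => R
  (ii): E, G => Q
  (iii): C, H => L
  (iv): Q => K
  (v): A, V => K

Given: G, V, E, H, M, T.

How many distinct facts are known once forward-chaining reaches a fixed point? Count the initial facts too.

Round 1 fires (ii), giving Q.
Round 2 fires (iv), giving K.
Closure: {E, G, H, K, M, Q, T, V} — 8 facts.

8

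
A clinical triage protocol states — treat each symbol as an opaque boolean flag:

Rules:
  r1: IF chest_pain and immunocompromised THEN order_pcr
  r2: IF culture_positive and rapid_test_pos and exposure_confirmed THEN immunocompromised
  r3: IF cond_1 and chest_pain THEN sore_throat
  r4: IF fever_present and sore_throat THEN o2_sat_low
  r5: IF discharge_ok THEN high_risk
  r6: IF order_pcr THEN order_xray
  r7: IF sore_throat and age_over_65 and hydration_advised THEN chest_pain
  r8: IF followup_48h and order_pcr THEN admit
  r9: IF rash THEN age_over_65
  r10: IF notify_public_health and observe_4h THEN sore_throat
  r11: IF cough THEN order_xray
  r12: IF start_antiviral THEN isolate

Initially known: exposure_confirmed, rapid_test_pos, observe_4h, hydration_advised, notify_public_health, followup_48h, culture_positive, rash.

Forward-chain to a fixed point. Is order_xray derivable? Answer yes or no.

Round 1 fires r2, r9, r10, giving immunocompromised, age_over_65, sore_throat.
Round 2 fires r7, giving chest_pain.
Round 3 fires r1, giving order_pcr.
Round 4 fires r6, r8, giving order_xray, admit.
order_xray appears in round 4, so it is derivable.

yes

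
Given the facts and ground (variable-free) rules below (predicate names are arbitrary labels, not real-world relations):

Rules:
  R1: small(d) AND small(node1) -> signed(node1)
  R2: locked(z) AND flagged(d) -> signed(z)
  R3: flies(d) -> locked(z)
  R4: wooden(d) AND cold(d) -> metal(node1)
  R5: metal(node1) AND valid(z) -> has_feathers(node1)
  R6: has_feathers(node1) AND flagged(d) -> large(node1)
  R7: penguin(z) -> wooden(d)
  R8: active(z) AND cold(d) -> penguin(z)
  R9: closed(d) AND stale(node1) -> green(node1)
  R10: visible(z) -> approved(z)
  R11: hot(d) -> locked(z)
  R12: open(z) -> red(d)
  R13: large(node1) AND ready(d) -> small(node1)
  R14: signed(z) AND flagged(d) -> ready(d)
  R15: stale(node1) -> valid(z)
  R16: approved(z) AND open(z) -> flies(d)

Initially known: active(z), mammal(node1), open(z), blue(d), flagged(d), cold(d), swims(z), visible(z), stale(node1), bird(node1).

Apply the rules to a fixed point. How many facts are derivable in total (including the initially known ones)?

23

[1] R8 [active(z) AND cold(d) -> penguin(z)]; R10 [visible(z) -> approved(z)]; R12 [open(z) -> red(d)]; R15 [stale(node1) -> valid(z)]. ⇒ new: penguin(z), approved(z), red(d), valid(z).
[2] R7 [penguin(z) -> wooden(d)]; R16 [approved(z) AND open(z) -> flies(d)]. ⇒ new: wooden(d), flies(d).
[3] R3 [flies(d) -> locked(z)]; R4 [wooden(d) AND cold(d) -> metal(node1)]. ⇒ new: locked(z), metal(node1).
[4] R2 [locked(z) AND flagged(d) -> signed(z)]; R5 [metal(node1) AND valid(z) -> has_feathers(node1)]. ⇒ new: signed(z), has_feathers(node1).
[5] R6 [has_feathers(node1) AND flagged(d) -> large(node1)]; R14 [signed(z) AND flagged(d) -> ready(d)]. ⇒ new: large(node1), ready(d).
[6] R13 [large(node1) AND ready(d) -> small(node1)]. ⇒ new: small(node1).
Closure: {active(z), approved(z), bird(node1), blue(d), cold(d), flagged(d), flies(d), has_feathers(node1), large(node1), locked(z), mammal(node1), metal(node1), open(z), penguin(z), ready(d), red(d), signed(z), small(node1), stale(node1), swims(z), valid(z), visible(z), wooden(d)} — 23 facts.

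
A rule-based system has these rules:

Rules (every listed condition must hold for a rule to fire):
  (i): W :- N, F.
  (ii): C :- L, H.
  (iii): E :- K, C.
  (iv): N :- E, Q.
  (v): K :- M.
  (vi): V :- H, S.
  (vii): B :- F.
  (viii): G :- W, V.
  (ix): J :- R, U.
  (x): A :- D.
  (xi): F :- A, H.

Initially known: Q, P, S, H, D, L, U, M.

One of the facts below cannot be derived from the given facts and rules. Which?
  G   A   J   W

J

[1] (ii) [C :- L, H.]; (v) [K :- M.]; (vi) [V :- H, S.]; (x) [A :- D.]. ⇒ new: C, K, V, A.
[2] (iii) [E :- K, C.]; (xi) [F :- A, H.]. ⇒ new: E, F.
[3] (iv) [N :- E, Q.]; (vii) [B :- F.]. ⇒ new: N, B.
[4] (i) [W :- N, F.]. ⇒ new: W.
[5] (viii) [G :- W, V.]. ⇒ new: G.
Derived: G (round 5), A (round 1), W (round 4). J never appears in any round.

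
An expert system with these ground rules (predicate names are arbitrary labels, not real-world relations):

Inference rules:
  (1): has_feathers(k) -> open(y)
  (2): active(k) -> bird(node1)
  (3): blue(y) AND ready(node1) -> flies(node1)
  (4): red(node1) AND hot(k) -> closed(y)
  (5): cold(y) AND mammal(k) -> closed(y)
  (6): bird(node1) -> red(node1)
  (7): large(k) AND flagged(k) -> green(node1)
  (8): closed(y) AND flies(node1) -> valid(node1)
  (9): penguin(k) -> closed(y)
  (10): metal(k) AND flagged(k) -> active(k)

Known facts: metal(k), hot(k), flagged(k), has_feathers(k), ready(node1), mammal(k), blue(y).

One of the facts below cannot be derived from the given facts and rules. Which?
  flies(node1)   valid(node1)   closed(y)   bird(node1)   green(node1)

[1] (1) [has_feathers(k) -> open(y)]; (3) [blue(y) AND ready(node1) -> flies(node1)]; (10) [metal(k) AND flagged(k) -> active(k)]. ⇒ new: open(y), flies(node1), active(k).
[2] (2) [active(k) -> bird(node1)]. ⇒ new: bird(node1).
[3] (6) [bird(node1) -> red(node1)]. ⇒ new: red(node1).
[4] (4) [red(node1) AND hot(k) -> closed(y)]. ⇒ new: closed(y).
[5] (8) [closed(y) AND flies(node1) -> valid(node1)]. ⇒ new: valid(node1).
Derived: valid(node1) (round 5), bird(node1) (round 2), flies(node1) (round 1), closed(y) (round 4). green(node1) never appears in any round.

green(node1)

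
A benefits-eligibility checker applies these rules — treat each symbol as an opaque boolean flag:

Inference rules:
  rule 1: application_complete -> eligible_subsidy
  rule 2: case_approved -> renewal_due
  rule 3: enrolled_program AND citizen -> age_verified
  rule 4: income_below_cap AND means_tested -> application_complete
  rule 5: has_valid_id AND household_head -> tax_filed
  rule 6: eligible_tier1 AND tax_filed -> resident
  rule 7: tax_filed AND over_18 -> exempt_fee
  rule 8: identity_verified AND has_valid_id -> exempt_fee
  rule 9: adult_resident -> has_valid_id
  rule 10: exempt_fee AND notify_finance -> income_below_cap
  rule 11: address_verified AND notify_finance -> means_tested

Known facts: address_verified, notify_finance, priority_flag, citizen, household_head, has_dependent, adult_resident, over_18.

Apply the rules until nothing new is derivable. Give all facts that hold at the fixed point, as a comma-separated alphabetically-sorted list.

Round 1 fires rule 9, rule 11, giving has_valid_id, means_tested.
Round 2 fires rule 5, giving tax_filed.
Round 3 fires rule 7, giving exempt_fee.
Round 4 fires rule 10, giving income_below_cap.
Round 5 fires rule 4, giving application_complete.
Round 6 fires rule 1, giving eligible_subsidy.

address_verified, adult_resident, application_complete, citizen, eligible_subsidy, exempt_fee, has_dependent, has_valid_id, household_head, income_below_cap, means_tested, notify_finance, over_18, priority_flag, tax_filed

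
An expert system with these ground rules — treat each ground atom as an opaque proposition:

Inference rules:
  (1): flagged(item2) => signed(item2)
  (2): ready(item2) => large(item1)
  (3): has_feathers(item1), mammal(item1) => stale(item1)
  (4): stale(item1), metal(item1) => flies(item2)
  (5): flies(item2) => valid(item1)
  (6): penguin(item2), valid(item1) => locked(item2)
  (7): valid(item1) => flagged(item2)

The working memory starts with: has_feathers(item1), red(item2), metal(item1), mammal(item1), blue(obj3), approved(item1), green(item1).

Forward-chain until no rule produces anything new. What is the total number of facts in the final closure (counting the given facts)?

12

Round 1 fires (3), giving stale(item1).
Round 2 fires (4), giving flies(item2).
Round 3 fires (5), giving valid(item1).
Round 4 fires (7), giving flagged(item2).
Round 5 fires (1), giving signed(item2).
Closure: {approved(item1), blue(obj3), flagged(item2), flies(item2), green(item1), has_feathers(item1), mammal(item1), metal(item1), red(item2), signed(item2), stale(item1), valid(item1)} — 12 facts.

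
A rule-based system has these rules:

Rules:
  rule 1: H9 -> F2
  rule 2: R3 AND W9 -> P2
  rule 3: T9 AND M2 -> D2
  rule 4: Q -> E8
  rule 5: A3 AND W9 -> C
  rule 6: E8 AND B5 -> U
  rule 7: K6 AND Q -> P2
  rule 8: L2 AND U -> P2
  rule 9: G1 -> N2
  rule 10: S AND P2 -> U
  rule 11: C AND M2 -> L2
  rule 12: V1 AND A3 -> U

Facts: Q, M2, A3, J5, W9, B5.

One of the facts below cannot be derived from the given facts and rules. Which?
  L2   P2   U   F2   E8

F2

Round 1 — rule 4, rule 5, derive E8, C.
Round 2 — rule 6, rule 11, derive U, L2.
Round 3 — rule 8, derive P2.
Derived: P2 (round 3), E8 (round 1), L2 (round 2), U (round 2). F2 never appears in any round.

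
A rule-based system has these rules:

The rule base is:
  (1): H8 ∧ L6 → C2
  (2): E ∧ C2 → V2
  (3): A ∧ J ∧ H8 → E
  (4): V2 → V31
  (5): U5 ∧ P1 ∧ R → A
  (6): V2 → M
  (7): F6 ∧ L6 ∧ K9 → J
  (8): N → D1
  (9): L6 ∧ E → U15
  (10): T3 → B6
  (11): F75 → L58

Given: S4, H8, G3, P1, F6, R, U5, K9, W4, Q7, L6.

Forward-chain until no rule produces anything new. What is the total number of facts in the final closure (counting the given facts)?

19

[1] (1) [H8 ∧ L6 → C2]; (5) [U5 ∧ P1 ∧ R → A]; (7) [F6 ∧ L6 ∧ K9 → J]. ⇒ new: C2, A, J.
[2] (3) [A ∧ J ∧ H8 → E]. ⇒ new: E.
[3] (2) [E ∧ C2 → V2]; (9) [L6 ∧ E → U15]. ⇒ new: V2, U15.
[4] (4) [V2 → V31]; (6) [V2 → M]. ⇒ new: V31, M.
Closure: {A, C2, E, F6, G3, H8, J, K9, L6, M, P1, Q7, R, S4, U15, U5, V2, V31, W4} — 19 facts.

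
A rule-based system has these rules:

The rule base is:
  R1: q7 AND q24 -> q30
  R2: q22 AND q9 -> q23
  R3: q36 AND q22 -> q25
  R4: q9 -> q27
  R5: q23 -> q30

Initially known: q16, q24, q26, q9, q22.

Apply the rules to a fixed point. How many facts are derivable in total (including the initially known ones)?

Round 1 fires R2, R4, giving q23, q27.
Round 2 fires R5, giving q30.
Closure: {q16, q22, q23, q24, q26, q27, q30, q9} — 8 facts.

8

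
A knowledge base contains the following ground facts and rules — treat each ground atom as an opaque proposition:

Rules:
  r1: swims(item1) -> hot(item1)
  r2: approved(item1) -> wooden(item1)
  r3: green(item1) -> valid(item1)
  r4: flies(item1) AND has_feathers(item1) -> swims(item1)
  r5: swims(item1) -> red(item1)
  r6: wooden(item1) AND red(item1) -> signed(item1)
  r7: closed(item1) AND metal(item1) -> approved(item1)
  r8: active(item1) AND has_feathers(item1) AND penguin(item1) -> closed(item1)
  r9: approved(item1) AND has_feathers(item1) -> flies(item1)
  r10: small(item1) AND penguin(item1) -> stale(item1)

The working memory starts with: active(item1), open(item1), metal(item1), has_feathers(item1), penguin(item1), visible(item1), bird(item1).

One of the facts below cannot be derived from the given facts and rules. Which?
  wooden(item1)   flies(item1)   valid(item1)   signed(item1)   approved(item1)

valid(item1)

Round 1 — r8, derive closed(item1).
Round 2 — r7, derive approved(item1).
Round 3 — r2, r9, derive wooden(item1), flies(item1).
Round 4 — r4, derive swims(item1).
Round 5 — r1, r5, derive hot(item1), red(item1).
Round 6 — r6, derive signed(item1).
Derived: signed(item1) (round 6), approved(item1) (round 2), flies(item1) (round 3), wooden(item1) (round 3). valid(item1) never appears in any round.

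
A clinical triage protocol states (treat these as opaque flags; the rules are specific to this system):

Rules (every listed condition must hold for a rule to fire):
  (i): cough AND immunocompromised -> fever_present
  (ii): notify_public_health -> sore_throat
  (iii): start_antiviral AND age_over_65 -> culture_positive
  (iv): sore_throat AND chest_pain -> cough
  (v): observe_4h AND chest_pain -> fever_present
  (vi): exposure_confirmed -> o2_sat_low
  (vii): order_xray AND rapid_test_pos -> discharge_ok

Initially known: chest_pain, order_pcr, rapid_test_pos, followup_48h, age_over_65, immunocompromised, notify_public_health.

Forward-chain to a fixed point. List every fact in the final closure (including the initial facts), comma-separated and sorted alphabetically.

Round 1: (ii) [notify_public_health -> sore_throat]. Adds sore_throat.
Round 2: (iv) [sore_throat AND chest_pain -> cough]. Adds cough.
Round 3: (i) [cough AND immunocompromised -> fever_present]. Adds fever_present.

age_over_65, chest_pain, cough, fever_present, followup_48h, immunocompromised, notify_public_health, order_pcr, rapid_test_pos, sore_throat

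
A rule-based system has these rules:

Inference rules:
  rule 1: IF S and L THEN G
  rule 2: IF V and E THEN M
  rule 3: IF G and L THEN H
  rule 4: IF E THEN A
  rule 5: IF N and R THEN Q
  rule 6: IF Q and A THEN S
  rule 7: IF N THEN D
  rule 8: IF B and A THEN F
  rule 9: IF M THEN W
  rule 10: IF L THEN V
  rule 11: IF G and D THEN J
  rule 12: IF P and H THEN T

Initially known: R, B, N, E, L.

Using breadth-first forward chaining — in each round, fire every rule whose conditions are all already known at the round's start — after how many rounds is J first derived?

4

Round 1: rule 4 [IF E THEN A]; rule 5 [IF N and R THEN Q]; rule 7 [IF N THEN D]; rule 10 [IF L THEN V]. New: A, Q, D, V.
Round 2: rule 2 [IF V and E THEN M]; rule 6 [IF Q and A THEN S]; rule 8 [IF B and A THEN F]. New: M, S, F.
Round 3: rule 1 [IF S and L THEN G]; rule 9 [IF M THEN W]. New: G, W.
Round 4: rule 3 [IF G and L THEN H]; rule 11 [IF G and D THEN J]. New: H, J.
J first appears in round 4.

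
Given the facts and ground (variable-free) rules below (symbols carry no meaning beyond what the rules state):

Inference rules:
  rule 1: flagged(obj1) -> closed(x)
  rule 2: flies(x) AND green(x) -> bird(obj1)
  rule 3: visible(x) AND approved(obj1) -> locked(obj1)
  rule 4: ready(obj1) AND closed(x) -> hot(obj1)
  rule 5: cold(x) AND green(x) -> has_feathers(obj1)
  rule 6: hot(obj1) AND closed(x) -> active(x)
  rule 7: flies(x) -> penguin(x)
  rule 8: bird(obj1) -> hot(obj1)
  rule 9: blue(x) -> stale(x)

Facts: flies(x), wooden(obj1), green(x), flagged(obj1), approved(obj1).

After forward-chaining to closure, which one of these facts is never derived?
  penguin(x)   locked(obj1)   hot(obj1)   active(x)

Round 1 — rule 1, rule 2, rule 7, derive closed(x), bird(obj1), penguin(x).
Round 2 — rule 8, derive hot(obj1).
Round 3 — rule 6, derive active(x).
Derived: active(x) (round 3), penguin(x) (round 1), hot(obj1) (round 2). locked(obj1) never appears in any round.

locked(obj1)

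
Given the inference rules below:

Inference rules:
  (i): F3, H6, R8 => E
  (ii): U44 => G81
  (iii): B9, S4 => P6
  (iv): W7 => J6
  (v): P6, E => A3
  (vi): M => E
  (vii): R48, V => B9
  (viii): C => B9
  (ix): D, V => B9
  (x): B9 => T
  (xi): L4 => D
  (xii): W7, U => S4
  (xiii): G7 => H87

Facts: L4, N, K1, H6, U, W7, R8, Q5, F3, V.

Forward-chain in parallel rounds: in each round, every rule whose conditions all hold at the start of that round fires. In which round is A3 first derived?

4

[1] (i) [F3, H6, R8 => E]; (iv) [W7 => J6]; (xi) [L4 => D]; (xii) [W7, U => S4]. ⇒ new: E, J6, D, S4.
[2] (ix) [D, V => B9]. ⇒ new: B9.
[3] (iii) [B9, S4 => P6]; (x) [B9 => T]. ⇒ new: P6, T.
[4] (v) [P6, E => A3]. ⇒ new: A3.
A3 first appears in round 4.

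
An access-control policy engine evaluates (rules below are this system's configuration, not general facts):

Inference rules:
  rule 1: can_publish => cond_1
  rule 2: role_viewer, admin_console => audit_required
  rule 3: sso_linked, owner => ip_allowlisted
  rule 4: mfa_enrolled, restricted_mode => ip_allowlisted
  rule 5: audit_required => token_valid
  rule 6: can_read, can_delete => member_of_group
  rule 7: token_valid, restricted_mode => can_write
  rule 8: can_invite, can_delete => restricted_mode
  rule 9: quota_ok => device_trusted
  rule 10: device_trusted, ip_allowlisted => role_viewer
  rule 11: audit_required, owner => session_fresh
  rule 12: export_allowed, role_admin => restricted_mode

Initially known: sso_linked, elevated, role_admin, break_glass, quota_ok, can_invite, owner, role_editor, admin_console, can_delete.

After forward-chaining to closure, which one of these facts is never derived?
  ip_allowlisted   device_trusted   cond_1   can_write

Round 1 — rule 3, rule 8, rule 9, derive ip_allowlisted, restricted_mode, device_trusted.
Round 2 — rule 10, derive role_viewer.
Round 3 — rule 2, derive audit_required.
Round 4 — rule 5, rule 11, derive token_valid, session_fresh.
Round 5 — rule 7, derive can_write.
Derived: ip_allowlisted (round 1), device_trusted (round 1), can_write (round 5). cond_1 never appears in any round.

cond_1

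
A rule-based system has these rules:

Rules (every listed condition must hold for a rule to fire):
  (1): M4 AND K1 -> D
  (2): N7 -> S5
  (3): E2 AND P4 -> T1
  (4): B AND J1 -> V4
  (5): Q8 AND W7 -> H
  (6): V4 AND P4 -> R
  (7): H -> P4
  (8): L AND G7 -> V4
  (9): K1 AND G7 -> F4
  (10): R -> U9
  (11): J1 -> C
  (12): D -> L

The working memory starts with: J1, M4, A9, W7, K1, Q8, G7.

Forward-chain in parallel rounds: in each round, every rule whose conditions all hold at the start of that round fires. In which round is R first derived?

4

Round 1 fires (1), (5), (9), (11), giving D, H, F4, C.
Round 2 fires (7), (12), giving P4, L.
Round 3 fires (8), giving V4.
Round 4 fires (6), giving R.
R first appears in round 4.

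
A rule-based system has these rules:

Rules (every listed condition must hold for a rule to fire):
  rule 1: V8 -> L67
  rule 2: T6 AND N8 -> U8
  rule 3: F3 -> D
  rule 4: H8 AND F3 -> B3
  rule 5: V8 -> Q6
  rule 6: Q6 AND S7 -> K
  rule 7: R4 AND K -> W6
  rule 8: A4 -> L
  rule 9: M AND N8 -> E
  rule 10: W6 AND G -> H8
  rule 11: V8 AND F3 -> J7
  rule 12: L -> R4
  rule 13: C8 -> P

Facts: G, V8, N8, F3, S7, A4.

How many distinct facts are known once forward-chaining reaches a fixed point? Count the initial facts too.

Round 1 fires rule 1, rule 3, rule 5, rule 8, rule 11, giving L67, D, Q6, L, J7.
Round 2 fires rule 6, rule 12, giving K, R4.
Round 3 fires rule 7, giving W6.
Round 4 fires rule 10, giving H8.
Round 5 fires rule 4, giving B3.
Closure: {A4, B3, D, F3, G, H8, J7, K, L, L67, N8, Q6, R4, S7, V8, W6} — 16 facts.

16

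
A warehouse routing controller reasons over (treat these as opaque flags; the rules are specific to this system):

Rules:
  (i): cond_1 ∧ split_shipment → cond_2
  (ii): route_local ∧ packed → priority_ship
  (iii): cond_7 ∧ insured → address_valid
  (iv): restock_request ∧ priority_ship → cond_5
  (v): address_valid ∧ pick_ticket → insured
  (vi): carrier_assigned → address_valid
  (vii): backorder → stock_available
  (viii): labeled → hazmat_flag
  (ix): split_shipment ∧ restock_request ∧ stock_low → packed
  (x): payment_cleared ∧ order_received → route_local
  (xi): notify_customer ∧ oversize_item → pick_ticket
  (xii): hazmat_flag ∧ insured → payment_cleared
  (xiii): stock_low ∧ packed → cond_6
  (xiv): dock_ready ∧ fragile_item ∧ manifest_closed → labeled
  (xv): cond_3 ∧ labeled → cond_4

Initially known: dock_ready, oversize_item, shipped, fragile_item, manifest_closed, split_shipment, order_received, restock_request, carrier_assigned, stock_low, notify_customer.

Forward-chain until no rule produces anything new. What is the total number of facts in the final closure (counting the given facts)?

22

Round 1: (vi) [carrier_assigned → address_valid]; (ix) [split_shipment ∧ restock_request ∧ stock_low → packed]; (xi) [notify_customer ∧ oversize_item → pick_ticket]; (xiv) [dock_ready ∧ fragile_item ∧ manifest_closed → labeled]. Adds address_valid, packed, pick_ticket, labeled.
Round 2: (v) [address_valid ∧ pick_ticket → insured]; (viii) [labeled → hazmat_flag]; (xiii) [stock_low ∧ packed → cond_6]. Adds insured, hazmat_flag, cond_6.
Round 3: (xii) [hazmat_flag ∧ insured → payment_cleared]. Adds payment_cleared.
Round 4: (x) [payment_cleared ∧ order_received → route_local]. Adds route_local.
Round 5: (ii) [route_local ∧ packed → priority_ship]. Adds priority_ship.
Round 6: (iv) [restock_request ∧ priority_ship → cond_5]. Adds cond_5.
Closure: {address_valid, carrier_assigned, cond_5, cond_6, dock_ready, fragile_item, hazmat_flag, insured, labeled, manifest_closed, notify_customer, order_received, oversize_item, packed, payment_cleared, pick_ticket, priority_ship, restock_request, route_local, shipped, split_shipment, stock_low} — 22 facts.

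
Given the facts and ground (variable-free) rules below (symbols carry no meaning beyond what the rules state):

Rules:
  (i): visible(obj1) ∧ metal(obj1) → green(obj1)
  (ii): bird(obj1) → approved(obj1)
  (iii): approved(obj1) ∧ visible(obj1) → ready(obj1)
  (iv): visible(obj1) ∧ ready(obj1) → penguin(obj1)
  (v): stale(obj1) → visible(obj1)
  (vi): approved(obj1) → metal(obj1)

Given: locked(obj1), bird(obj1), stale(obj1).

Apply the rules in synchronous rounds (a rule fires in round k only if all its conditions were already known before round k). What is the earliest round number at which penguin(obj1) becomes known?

3

Round 1: (ii) [bird(obj1) → approved(obj1)]; (v) [stale(obj1) → visible(obj1)]. New: approved(obj1), visible(obj1).
Round 2: (iii) [approved(obj1) ∧ visible(obj1) → ready(obj1)]; (vi) [approved(obj1) → metal(obj1)]. New: ready(obj1), metal(obj1).
Round 3: (i) [visible(obj1) ∧ metal(obj1) → green(obj1)]; (iv) [visible(obj1) ∧ ready(obj1) → penguin(obj1)]. New: green(obj1), penguin(obj1).
penguin(obj1) first appears in round 3.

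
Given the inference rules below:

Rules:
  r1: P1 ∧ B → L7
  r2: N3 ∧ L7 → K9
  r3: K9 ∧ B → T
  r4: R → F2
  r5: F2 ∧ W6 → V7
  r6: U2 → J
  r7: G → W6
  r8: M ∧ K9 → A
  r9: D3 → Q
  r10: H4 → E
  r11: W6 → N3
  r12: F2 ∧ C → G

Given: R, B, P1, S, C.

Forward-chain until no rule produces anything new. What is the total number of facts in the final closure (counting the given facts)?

Round 1 — r1, r4, derive L7, F2.
Round 2 — r12, derive G.
Round 3 — r7, derive W6.
Round 4 — r5, r11, derive V7, N3.
Round 5 — r2, derive K9.
Round 6 — r3, derive T.
Closure: {B, C, F2, G, K9, L7, N3, P1, R, S, T, V7, W6} — 13 facts.

13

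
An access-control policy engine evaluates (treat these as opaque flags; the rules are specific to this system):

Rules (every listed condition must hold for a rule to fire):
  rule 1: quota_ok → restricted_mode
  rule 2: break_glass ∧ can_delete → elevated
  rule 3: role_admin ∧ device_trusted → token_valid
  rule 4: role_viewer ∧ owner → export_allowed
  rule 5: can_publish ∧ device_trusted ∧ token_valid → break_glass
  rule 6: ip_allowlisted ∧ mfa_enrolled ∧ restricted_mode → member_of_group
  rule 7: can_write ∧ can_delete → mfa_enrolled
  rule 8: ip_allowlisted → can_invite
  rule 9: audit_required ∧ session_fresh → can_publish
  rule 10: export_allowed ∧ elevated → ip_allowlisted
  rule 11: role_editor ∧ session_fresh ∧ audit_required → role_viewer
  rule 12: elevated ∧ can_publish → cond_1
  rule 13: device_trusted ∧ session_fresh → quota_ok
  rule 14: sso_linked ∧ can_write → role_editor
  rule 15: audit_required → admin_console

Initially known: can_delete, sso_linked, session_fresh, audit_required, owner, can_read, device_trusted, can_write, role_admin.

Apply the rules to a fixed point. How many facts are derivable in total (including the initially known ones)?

24

Round 1: rule 3 [role_admin ∧ device_trusted → token_valid]; rule 7 [can_write ∧ can_delete → mfa_enrolled]; rule 9 [audit_required ∧ session_fresh → can_publish]; rule 13 [device_trusted ∧ session_fresh → quota_ok]; rule 14 [sso_linked ∧ can_write → role_editor]; rule 15 [audit_required → admin_console]. Adds token_valid, mfa_enrolled, can_publish, quota_ok, role_editor, admin_console.
Round 2: rule 1 [quota_ok → restricted_mode]; rule 5 [can_publish ∧ device_trusted ∧ token_valid → break_glass]; rule 11 [role_editor ∧ session_fresh ∧ audit_required → role_viewer]. Adds restricted_mode, break_glass, role_viewer.
Round 3: rule 2 [break_glass ∧ can_delete → elevated]; rule 4 [role_viewer ∧ owner → export_allowed]. Adds elevated, export_allowed.
Round 4: rule 10 [export_allowed ∧ elevated → ip_allowlisted]; rule 12 [elevated ∧ can_publish → cond_1]. Adds ip_allowlisted, cond_1.
Round 5: rule 6 [ip_allowlisted ∧ mfa_enrolled ∧ restricted_mode → member_of_group]; rule 8 [ip_allowlisted → can_invite]. Adds member_of_group, can_invite.
Closure: {admin_console, audit_required, break_glass, can_delete, can_invite, can_publish, can_read, can_write, cond_1, device_trusted, elevated, export_allowed, ip_allowlisted, member_of_group, mfa_enrolled, owner, quota_ok, restricted_mode, role_admin, role_editor, role_viewer, session_fresh, sso_linked, token_valid} — 24 facts.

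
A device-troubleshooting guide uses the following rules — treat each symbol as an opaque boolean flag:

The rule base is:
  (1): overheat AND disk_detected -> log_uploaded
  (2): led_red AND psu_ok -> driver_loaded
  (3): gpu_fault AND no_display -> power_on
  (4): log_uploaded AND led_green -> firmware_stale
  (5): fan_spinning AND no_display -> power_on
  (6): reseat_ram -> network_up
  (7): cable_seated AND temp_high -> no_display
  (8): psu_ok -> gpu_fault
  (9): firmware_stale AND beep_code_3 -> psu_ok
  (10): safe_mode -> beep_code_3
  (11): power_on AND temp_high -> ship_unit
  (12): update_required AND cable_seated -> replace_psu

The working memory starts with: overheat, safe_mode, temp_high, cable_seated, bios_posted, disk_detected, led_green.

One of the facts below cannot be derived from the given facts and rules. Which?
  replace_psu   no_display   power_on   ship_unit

replace_psu

Round 1 fires (1), (7), (10), giving log_uploaded, no_display, beep_code_3.
Round 2 fires (4), giving firmware_stale.
Round 3 fires (9), giving psu_ok.
Round 4 fires (8), giving gpu_fault.
Round 5 fires (3), giving power_on.
Round 6 fires (11), giving ship_unit.
Derived: ship_unit (round 6), power_on (round 5), no_display (round 1). replace_psu never appears in any round.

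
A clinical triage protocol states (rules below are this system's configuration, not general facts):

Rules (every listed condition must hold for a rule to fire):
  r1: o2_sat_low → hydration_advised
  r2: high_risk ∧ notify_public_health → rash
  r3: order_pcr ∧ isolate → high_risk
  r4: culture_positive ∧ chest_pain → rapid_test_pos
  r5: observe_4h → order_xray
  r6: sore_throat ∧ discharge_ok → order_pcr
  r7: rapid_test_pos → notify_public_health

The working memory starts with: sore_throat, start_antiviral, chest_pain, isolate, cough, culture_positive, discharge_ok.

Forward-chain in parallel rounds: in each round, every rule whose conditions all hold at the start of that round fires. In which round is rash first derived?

Round 1 — r4, r6, derive rapid_test_pos, order_pcr.
Round 2 — r3, r7, derive high_risk, notify_public_health.
Round 3 — r2, derive rash.
rash first appears in round 3.

3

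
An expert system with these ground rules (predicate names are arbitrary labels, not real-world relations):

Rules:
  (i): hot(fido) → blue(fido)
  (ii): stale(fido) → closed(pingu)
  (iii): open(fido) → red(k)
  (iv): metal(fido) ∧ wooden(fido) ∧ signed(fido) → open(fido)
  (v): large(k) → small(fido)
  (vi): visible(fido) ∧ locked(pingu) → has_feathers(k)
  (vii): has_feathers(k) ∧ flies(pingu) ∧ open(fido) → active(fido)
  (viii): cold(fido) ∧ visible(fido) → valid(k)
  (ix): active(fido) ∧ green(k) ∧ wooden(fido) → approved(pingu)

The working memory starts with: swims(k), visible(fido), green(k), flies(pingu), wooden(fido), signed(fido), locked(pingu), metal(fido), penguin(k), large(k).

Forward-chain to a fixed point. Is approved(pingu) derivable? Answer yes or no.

Round 1 — (iv), (v), (vi), derive open(fido), small(fido), has_feathers(k).
Round 2 — (iii), (vii), derive red(k), active(fido).
Round 3 — (ix), derive approved(pingu).
approved(pingu) appears in round 3, so it is derivable.

yes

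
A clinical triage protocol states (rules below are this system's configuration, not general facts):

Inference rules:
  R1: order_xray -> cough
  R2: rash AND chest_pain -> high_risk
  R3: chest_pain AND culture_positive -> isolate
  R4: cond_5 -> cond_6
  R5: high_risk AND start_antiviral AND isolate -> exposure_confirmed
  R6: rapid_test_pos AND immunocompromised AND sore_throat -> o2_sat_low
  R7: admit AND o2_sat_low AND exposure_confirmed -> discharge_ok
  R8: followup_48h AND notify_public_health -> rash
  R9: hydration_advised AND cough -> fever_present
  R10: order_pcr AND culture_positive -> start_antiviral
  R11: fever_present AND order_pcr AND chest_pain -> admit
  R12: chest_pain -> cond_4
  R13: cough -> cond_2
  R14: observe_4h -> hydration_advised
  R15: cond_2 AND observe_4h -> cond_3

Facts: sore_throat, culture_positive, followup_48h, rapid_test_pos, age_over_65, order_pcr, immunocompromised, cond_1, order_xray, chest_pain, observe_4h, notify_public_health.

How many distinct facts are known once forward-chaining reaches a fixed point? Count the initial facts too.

Round 1 — R1, R3, R6, R8, R10, R12, R14, derive cough, isolate, o2_sat_low, rash, start_antiviral, cond_4, hydration_advised.
Round 2 — R2, R9, R13, derive high_risk, fever_present, cond_2.
Round 3 — R5, R11, R15, derive exposure_confirmed, admit, cond_3.
Round 4 — R7, derive discharge_ok.
Closure: {admit, age_over_65, chest_pain, cond_1, cond_2, cond_3, cond_4, cough, culture_positive, discharge_ok, exposure_confirmed, fever_present, followup_48h, high_risk, hydration_advised, immunocompromised, isolate, notify_public_health, o2_sat_low, observe_4h, order_pcr, order_xray, rapid_test_pos, rash, sore_throat, start_antiviral} — 26 facts.

26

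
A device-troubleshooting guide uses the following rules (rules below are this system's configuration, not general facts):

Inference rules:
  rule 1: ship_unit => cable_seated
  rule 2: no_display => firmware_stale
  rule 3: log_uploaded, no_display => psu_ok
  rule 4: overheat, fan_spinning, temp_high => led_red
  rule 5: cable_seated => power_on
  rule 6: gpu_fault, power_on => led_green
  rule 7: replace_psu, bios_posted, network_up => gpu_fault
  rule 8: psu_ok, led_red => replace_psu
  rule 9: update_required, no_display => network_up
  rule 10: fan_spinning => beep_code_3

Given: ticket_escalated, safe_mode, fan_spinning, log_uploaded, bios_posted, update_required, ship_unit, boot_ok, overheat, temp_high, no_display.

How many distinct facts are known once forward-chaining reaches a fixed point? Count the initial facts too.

Round 1: rule 1 [ship_unit => cable_seated]; rule 2 [no_display => firmware_stale]; rule 3 [log_uploaded, no_display => psu_ok]; rule 4 [overheat, fan_spinning, temp_high => led_red]; rule 9 [update_required, no_display => network_up]; rule 10 [fan_spinning => beep_code_3]. New: cable_seated, firmware_stale, psu_ok, led_red, network_up, beep_code_3.
Round 2: rule 5 [cable_seated => power_on]; rule 8 [psu_ok, led_red => replace_psu]. New: power_on, replace_psu.
Round 3: rule 7 [replace_psu, bios_posted, network_up => gpu_fault]. New: gpu_fault.
Round 4: rule 6 [gpu_fault, power_on => led_green]. New: led_green.
Closure: {beep_code_3, bios_posted, boot_ok, cable_seated, fan_spinning, firmware_stale, gpu_fault, led_green, led_red, log_uploaded, network_up, no_display, overheat, power_on, psu_ok, replace_psu, safe_mode, ship_unit, temp_high, ticket_escalated, update_required} — 21 facts.

21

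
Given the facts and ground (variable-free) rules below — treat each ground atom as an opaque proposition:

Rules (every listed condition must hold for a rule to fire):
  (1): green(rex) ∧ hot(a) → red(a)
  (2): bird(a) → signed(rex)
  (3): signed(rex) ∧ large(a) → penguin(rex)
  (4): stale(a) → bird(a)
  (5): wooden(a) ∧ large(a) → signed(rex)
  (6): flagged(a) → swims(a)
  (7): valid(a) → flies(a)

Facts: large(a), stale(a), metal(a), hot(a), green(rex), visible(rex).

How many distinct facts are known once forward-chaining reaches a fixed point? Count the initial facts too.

10

Round 1 fires (1), (4), giving red(a), bird(a).
Round 2 fires (2), giving signed(rex).
Round 3 fires (3), giving penguin(rex).
Closure: {bird(a), green(rex), hot(a), large(a), metal(a), penguin(rex), red(a), signed(rex), stale(a), visible(rex)} — 10 facts.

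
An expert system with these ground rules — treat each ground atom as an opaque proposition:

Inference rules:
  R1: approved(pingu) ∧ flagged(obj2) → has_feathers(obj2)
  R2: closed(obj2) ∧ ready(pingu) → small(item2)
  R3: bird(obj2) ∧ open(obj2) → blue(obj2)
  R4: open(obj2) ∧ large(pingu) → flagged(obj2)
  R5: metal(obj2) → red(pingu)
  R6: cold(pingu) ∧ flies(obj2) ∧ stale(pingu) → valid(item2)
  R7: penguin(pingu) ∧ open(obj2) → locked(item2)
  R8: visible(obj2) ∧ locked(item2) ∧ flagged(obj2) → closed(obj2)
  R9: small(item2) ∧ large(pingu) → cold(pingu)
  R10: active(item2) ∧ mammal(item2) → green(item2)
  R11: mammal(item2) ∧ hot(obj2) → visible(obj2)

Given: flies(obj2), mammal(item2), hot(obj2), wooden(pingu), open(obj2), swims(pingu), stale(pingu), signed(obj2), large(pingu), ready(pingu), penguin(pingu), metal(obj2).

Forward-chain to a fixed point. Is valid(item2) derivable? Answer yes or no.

Round 1 — R4, R5, R7, R11, derive flagged(obj2), red(pingu), locked(item2), visible(obj2).
Round 2 — R8, derive closed(obj2).
Round 3 — R2, derive small(item2).
Round 4 — R9, derive cold(pingu).
Round 5 — R6, derive valid(item2).
valid(item2) appears in round 5, so it is derivable.

yes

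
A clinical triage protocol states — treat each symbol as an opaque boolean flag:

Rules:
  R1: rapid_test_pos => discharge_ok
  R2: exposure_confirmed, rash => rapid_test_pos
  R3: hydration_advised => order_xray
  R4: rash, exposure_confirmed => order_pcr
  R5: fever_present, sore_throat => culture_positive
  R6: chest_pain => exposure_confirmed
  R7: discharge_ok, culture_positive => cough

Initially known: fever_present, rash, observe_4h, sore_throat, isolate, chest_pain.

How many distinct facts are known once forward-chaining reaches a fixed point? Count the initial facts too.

Round 1: R5 [fever_present, sore_throat => culture_positive]; R6 [chest_pain => exposure_confirmed]. New: culture_positive, exposure_confirmed.
Round 2: R2 [exposure_confirmed, rash => rapid_test_pos]; R4 [rash, exposure_confirmed => order_pcr]. New: rapid_test_pos, order_pcr.
Round 3: R1 [rapid_test_pos => discharge_ok]. New: discharge_ok.
Round 4: R7 [discharge_ok, culture_positive => cough]. New: cough.
Closure: {chest_pain, cough, culture_positive, discharge_ok, exposure_confirmed, fever_present, isolate, observe_4h, order_pcr, rapid_test_pos, rash, sore_throat} — 12 facts.

12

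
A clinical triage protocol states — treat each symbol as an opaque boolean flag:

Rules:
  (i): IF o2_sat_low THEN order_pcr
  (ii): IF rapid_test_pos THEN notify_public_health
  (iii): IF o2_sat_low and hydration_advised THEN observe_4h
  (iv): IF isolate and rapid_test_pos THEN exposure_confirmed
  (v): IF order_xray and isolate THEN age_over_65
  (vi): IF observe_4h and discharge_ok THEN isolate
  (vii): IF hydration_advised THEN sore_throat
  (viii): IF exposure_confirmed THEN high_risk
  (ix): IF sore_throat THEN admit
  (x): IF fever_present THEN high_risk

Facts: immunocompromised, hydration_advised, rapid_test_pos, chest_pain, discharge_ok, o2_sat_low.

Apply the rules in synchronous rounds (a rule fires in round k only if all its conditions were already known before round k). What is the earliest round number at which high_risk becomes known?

4

Round 1: (i) [IF o2_sat_low THEN order_pcr]; (ii) [IF rapid_test_pos THEN notify_public_health]; (iii) [IF o2_sat_low and hydration_advised THEN observe_4h]; (vii) [IF hydration_advised THEN sore_throat]. Adds order_pcr, notify_public_health, observe_4h, sore_throat.
Round 2: (vi) [IF observe_4h and discharge_ok THEN isolate]; (ix) [IF sore_throat THEN admit]. Adds isolate, admit.
Round 3: (iv) [IF isolate and rapid_test_pos THEN exposure_confirmed]. Adds exposure_confirmed.
Round 4: (viii) [IF exposure_confirmed THEN high_risk]. Adds high_risk.
high_risk first appears in round 4.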